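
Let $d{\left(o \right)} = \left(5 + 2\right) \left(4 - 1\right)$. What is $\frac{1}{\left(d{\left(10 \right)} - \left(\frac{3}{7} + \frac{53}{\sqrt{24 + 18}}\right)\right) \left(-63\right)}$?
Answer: $- \frac{96}{104753} - \frac{53 \sqrt{42}}{942777} \approx -0.0012808$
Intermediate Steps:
$d{\left(o \right)} = 21$ ($d{\left(o \right)} = 7 \cdot 3 = 21$)
$\frac{1}{\left(d{\left(10 \right)} - \left(\frac{3}{7} + \frac{53}{\sqrt{24 + 18}}\right)\right) \left(-63\right)} = \frac{1}{\left(21 - \left(\frac{3}{7} + \frac{53}{\sqrt{24 + 18}}\right)\right) \left(-63\right)} = \frac{1}{\left(21 - \left(\frac{3}{7} + \frac{53}{\sqrt{42}}\right)\right) \left(-63\right)} = \frac{1}{\left(21 - \left(\frac{3}{7} + 53 \frac{\sqrt{42}}{42}\right)\right) \left(-63\right)} = \frac{1}{\left(21 - \left(\frac{3}{7} + \frac{53 \sqrt{42}}{42}\right)\right) \left(-63\right)} = \frac{1}{\left(\frac{144}{7} - \frac{53 \sqrt{42}}{42}\right) \left(-63\right)} = \frac{1}{-1296 + \frac{159 \sqrt{42}}{2}}$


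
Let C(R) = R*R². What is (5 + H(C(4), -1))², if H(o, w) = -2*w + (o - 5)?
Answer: 4356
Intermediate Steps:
C(R) = R³
H(o, w) = -5 + o - 2*w (H(o, w) = -2*w + (-5 + o) = -5 + o - 2*w)
(5 + H(C(4), -1))² = (5 + (-5 + 4³ - 2*(-1)))² = (5 + (-5 + 64 + 2))² = (5 + 61)² = 66² = 4356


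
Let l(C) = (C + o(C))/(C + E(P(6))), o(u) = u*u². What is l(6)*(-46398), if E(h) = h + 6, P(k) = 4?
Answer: -2575089/4 ≈ -6.4377e+5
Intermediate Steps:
E(h) = 6 + h
o(u) = u³
l(C) = (C + C³)/(10 + C) (l(C) = (C + C³)/(C + (6 + 4)) = (C + C³)/(C + 10) = (C + C³)/(10 + C))
l(6)*(-46398) = ((6 + 6³)/(10 + 6))*(-46398) = ((6 + 216)/16)*(-46398) = ((1/16)*222)*(-46398) = (111/8)*(-46398) = -2575089/4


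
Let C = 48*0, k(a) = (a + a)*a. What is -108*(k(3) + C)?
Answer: -1944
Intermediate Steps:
k(a) = 2*a² (k(a) = (2*a)*a = 2*a²)
C = 0
-108*(k(3) + C) = -108*(2*3² + 0) = -108*(2*9 + 0) = -108*(18 + 0) = -108*18 = -1944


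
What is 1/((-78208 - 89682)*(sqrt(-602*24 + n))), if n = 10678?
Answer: I*sqrt(3770)/632945300 ≈ 9.7007e-8*I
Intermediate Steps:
1/((-78208 - 89682)*(sqrt(-602*24 + n))) = 1/((-78208 - 89682)*(sqrt(-602*24 + 10678))) = 1/((-167890)*(sqrt(-14448 + 10678))) = -(-I*sqrt(3770)/3770)/167890 = -(-1)*I*sqrt(3770)/632945300 = I*sqrt(3770)/632945300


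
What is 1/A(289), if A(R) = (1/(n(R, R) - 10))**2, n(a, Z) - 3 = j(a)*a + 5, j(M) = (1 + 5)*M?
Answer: 251125263376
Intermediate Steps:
j(M) = 6*M
n(a, Z) = 8 + 6*a**2 (n(a, Z) = 3 + ((6*a)*a + 5) = 3 + (6*a**2 + 5) = 3 + (5 + 6*a**2) = 8 + 6*a**2)
A(R) = (-2 + 6*R**2)**(-2) (A(R) = (1/((8 + 6*R**2) - 10))**2 = (1/(-2 + 6*R**2))**2 = (-2 + 6*R**2)**(-2))
1/A(289) = 1/(1/(4*(-1 + 3*289**2)**2)) = 1/(1/(4*(-1 + 3*83521)**2)) = 1/(1/(4*(-1 + 250563)**2)) = 1/((1/4)/250562**2) = 1/((1/4)*(1/62781315844)) = 1/(1/251125263376) = 251125263376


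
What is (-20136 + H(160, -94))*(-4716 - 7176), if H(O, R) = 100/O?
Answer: 478899759/2 ≈ 2.3945e+8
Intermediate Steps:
(-20136 + H(160, -94))*(-4716 - 7176) = (-20136 + 100/160)*(-4716 - 7176) = (-20136 + 100*(1/160))*(-11892) = (-20136 + 5/8)*(-11892) = -161083/8*(-11892) = 478899759/2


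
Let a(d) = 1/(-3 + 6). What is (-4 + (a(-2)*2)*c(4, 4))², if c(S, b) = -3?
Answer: 36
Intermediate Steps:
a(d) = ⅓ (a(d) = 1/3 = ⅓)
(-4 + (a(-2)*2)*c(4, 4))² = (-4 + ((⅓)*2)*(-3))² = (-4 + (⅔)*(-3))² = (-4 - 2)² = (-6)² = 36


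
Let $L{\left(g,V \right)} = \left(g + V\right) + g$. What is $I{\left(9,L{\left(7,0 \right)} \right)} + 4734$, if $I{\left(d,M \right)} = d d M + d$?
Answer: $5877$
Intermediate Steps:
$L{\left(g,V \right)} = V + 2 g$ ($L{\left(g,V \right)} = \left(V + g\right) + g = V + 2 g$)
$I{\left(d,M \right)} = d + M d^{2}$ ($I{\left(d,M \right)} = d^{2} M + d = M d^{2} + d = d + M d^{2}$)
$I{\left(9,L{\left(7,0 \right)} \right)} + 4734 = 9 \left(1 + \left(0 + 2 \cdot 7\right) 9\right) + 4734 = 9 \left(1 + \left(0 + 14\right) 9\right) + 4734 = 9 \left(1 + 14 \cdot 9\right) + 4734 = 9 \left(1 + 126\right) + 4734 = 9 \cdot 127 + 4734 = 1143 + 4734 = 5877$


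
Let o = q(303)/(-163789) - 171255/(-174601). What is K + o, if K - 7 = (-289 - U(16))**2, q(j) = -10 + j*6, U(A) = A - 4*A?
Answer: 237316039801317/4085389027 ≈ 58089.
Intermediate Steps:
U(A) = -3*A
q(j) = -10 + 6*j
K = 58088 (K = 7 + (-289 - (-3)*16)**2 = 7 + (-289 - 1*(-48))**2 = 7 + (-289 + 48)**2 = 7 + (-241)**2 = 7 + 58081 = 58088)
o = 3962000941/4085389027 (o = (-10 + 6*303)/(-163789) - 171255/(-174601) = (-10 + 1818)*(-1/163789) - 171255*(-1/174601) = 1808*(-1/163789) + 24465/24943 = -1808/163789 + 24465/24943 = 3962000941/4085389027 ≈ 0.96980)
K + o = 58088 + 3962000941/4085389027 = 237316039801317/4085389027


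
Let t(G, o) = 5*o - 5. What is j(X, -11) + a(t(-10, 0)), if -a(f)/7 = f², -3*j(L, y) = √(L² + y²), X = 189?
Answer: -175 - √35842/3 ≈ -238.11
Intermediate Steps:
j(L, y) = -√(L² + y²)/3
t(G, o) = -5 + 5*o
a(f) = -7*f²
j(X, -11) + a(t(-10, 0)) = -√(189² + (-11)²)/3 - 7*(-5 + 5*0)² = -√(35721 + 121)/3 - 7*(-5 + 0)² = -√35842/3 - 7*(-5)² = -√35842/3 - 7*25 = -√35842/3 - 175 = -175 - √35842/3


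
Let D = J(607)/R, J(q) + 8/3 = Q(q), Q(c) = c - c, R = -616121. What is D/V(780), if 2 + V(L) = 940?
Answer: 4/866882247 ≈ 4.6142e-9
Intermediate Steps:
Q(c) = 0
V(L) = 938 (V(L) = -2 + 940 = 938)
J(q) = -8/3 (J(q) = -8/3 + 0 = -8/3)
D = 8/1848363 (D = -8/3/(-616121) = -8/3*(-1/616121) = 8/1848363 ≈ 4.3282e-6)
D/V(780) = (8/1848363)/938 = (8/1848363)*(1/938) = 4/866882247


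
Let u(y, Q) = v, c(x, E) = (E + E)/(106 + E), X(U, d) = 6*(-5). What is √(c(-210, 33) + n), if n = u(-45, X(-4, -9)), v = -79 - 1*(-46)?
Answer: I*√628419/139 ≈ 5.7031*I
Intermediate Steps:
X(U, d) = -30
c(x, E) = 2*E/(106 + E) (c(x, E) = (2*E)/(106 + E) = 2*E/(106 + E))
v = -33 (v = -79 + 46 = -33)
u(y, Q) = -33
n = -33
√(c(-210, 33) + n) = √(2*33/(106 + 33) - 33) = √(2*33/139 - 33) = √(2*33*(1/139) - 33) = √(66/139 - 33) = √(-4521/139) = I*√628419/139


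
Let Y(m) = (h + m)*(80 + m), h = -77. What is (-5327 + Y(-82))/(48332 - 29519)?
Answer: -5009/18813 ≈ -0.26625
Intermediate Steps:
Y(m) = (-77 + m)*(80 + m)
(-5327 + Y(-82))/(48332 - 29519) = (-5327 + (-6160 + (-82)**2 + 3*(-82)))/(48332 - 29519) = (-5327 + (-6160 + 6724 - 246))/18813 = (-5327 + 318)*(1/18813) = -5009*1/18813 = -5009/18813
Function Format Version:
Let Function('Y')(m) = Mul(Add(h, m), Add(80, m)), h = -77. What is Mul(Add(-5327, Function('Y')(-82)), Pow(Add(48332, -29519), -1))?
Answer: Rational(-5009, 18813) ≈ -0.26625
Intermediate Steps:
Function('Y')(m) = Mul(Add(-77, m), Add(80, m))
Mul(Add(-5327, Function('Y')(-82)), Pow(Add(48332, -29519), -1)) = Mul(Add(-5327, Add(-6160, Pow(-82, 2), Mul(3, -82))), Pow(Add(48332, -29519), -1)) = Mul(Add(-5327, Add(-6160, 6724, -246)), Pow(18813, -1)) = Mul(Add(-5327, 318), Rational(1, 18813)) = Mul(-5009, Rational(1, 18813)) = Rational(-5009, 18813)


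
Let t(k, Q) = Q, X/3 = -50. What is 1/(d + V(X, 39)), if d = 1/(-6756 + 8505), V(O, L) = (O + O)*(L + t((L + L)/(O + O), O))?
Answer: 1749/58241701 ≈ 3.0030e-5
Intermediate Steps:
X = -150 (X = 3*(-50) = -150)
V(O, L) = 2*O*(L + O) (V(O, L) = (O + O)*(L + O) = (2*O)*(L + O) = 2*O*(L + O))
d = 1/1749 ≈ 0.00057176
1/(d + V(X, 39)) = 1/(1/1749 + 2*(-150)*(39 - 150)) = 1/(1/1749 + 2*(-150)*(-111)) = 1/(1/1749 + 33300) = 1/(58241701/1749) = 1749/58241701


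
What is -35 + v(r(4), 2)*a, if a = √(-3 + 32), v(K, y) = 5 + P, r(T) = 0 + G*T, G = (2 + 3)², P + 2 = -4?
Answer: -35 - √29 ≈ -40.385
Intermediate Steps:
P = -6 (P = -2 - 4 = -6)
G = 25 (G = 5² = 25)
r(T) = 25*T (r(T) = 0 + 25*T = 25*T)
v(K, y) = -1 (v(K, y) = 5 - 6 = -1)
a = √29 ≈ 5.3852
-35 + v(r(4), 2)*a = -35 - √29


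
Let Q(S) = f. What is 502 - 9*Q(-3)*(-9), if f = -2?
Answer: 340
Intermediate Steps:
Q(S) = -2
502 - 9*Q(-3)*(-9) = 502 - 9*(-2)*(-9) = 502 - (-18)*(-9) = 502 - 1*162 = 502 - 162 = 340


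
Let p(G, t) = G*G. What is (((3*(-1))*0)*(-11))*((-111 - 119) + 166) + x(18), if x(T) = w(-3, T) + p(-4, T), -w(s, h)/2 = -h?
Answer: 52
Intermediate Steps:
p(G, t) = G²
w(s, h) = 2*h (w(s, h) = -(-2)*h = 2*h)
x(T) = 16 + 2*T (x(T) = 2*T + (-4)² = 2*T + 16 = 16 + 2*T)
(((3*(-1))*0)*(-11))*((-111 - 119) + 166) + x(18) = (((3*(-1))*0)*(-11))*((-111 - 119) + 166) + (16 + 2*18) = (-3*0*(-11))*(-230 + 166) + (16 + 36) = (0*(-11))*(-64) + 52 = 0*(-64) + 52 = 0 + 52 = 52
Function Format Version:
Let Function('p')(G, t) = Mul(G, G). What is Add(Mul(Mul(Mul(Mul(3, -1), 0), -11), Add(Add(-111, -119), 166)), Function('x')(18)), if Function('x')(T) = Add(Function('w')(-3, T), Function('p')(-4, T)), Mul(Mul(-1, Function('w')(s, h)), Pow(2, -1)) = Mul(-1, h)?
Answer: 52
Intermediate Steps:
Function('p')(G, t) = Pow(G, 2)
Function('w')(s, h) = Mul(2, h) (Function('w')(s, h) = Mul(-2, Mul(-1, h)) = Mul(2, h))
Function('x')(T) = Add(16, Mul(2, T)) (Function('x')(T) = Add(Mul(2, T), Pow(-4, 2)) = Add(Mul(2, T), 16) = Add(16, Mul(2, T)))
Add(Mul(Mul(Mul(Mul(3, -1), 0), -11), Add(Add(-111, -119), 166)), Function('x')(18)) = Add(Mul(Mul(Mul(Mul(3, -1), 0), -11), Add(Add(-111, -119), 166)), Add(16, Mul(2, 18))) = Add(Mul(Mul(Mul(-3, 0), -11), Add(-230, 166)), Add(16, 36)) = Add(Mul(Mul(0, -11), -64), 52) = Add(Mul(0, -64), 52) = Add(0, 52) = 52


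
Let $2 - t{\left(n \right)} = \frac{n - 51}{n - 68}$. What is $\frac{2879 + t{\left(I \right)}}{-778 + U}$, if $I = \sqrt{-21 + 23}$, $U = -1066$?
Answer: $- \frac{3328129}{2130742} - \frac{17 \sqrt{2}}{8522968} \approx -1.562$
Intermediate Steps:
$I = \sqrt{2} \approx 1.4142$
$t{\left(n \right)} = 2 - \frac{-51 + n}{-68 + n}$ ($t{\left(n \right)} = 2 - \frac{n - 51}{n - 68} = 2 - \frac{-51 + n}{-68 + n}$)
$\frac{2879 + t{\left(I \right)}}{-778 + U} = \frac{2879 + \frac{-85 + \sqrt{2}}{-68 + \sqrt{2}}}{-778 - 1066} = \frac{2879 + \frac{-85 + \sqrt{2}}{-68 + \sqrt{2}}}{-1844} = \left(2879 + \frac{-85 + \sqrt{2}}{-68 + \sqrt{2}}\right) \left(- \frac{1}{1844}\right) = - \frac{2879}{1844} - \frac{-85 + \sqrt{2}}{1844 \left(-68 + \sqrt{2}\right)}$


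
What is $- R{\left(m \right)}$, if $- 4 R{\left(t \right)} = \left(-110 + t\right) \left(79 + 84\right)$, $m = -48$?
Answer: $- \frac{12877}{2} \approx -6438.5$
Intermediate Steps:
$R{\left(t \right)} = \frac{8965}{2} - \frac{163 t}{4}$ ($R{\left(t \right)} = - \frac{\left(-110 + t\right) \left(79 + 84\right)}{4} = - \frac{\left(-110 + t\right) 163}{4} = - \frac{-17930 + 163 t}{4} = \frac{8965}{2} - \frac{163 t}{4}$)
$- R{\left(m \right)} = - (\frac{8965}{2} - -1956) = - (\frac{8965}{2} + 1956) = \left(-1\right) \frac{12877}{2} = - \frac{12877}{2}$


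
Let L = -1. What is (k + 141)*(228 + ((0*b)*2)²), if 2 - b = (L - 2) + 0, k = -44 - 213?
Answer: -26448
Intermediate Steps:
k = -257
b = 5 (b = 2 - ((-1 - 2) + 0) = 2 - (-3 + 0) = 2 - 1*(-3) = 2 + 3 = 5)
(k + 141)*(228 + ((0*b)*2)²) = (-257 + 141)*(228 + ((0*5)*2)²) = -116*(228 + (0*2)²) = -116*(228 + 0²) = -116*(228 + 0) = -116*228 = -26448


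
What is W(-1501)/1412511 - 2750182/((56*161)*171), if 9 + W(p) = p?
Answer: -647831724727/362953176516 ≈ -1.7849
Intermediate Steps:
W(p) = -9 + p
W(-1501)/1412511 - 2750182/((56*161)*171) = (-9 - 1501)/1412511 - 2750182/((56*161)*171) = -1510*1/1412511 - 2750182/(9016*171) = -1510/1412511 - 2750182/1541736 = -1510/1412511 - 2750182*1/1541736 = -1510/1412511 - 1375091/770868 = -647831724727/362953176516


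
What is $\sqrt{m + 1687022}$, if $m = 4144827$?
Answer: $\sqrt{5831849} \approx 2414.9$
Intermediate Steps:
$\sqrt{m + 1687022} = \sqrt{4144827 + 1687022} = \sqrt{5831849}$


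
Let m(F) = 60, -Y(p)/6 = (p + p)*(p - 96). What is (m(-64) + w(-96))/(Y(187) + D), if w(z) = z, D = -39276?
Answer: 3/20290 ≈ 0.00014786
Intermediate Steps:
Y(p) = -12*p*(-96 + p) (Y(p) = -6*(p + p)*(p - 96) = -6*2*p*(-96 + p) = -12*p*(-96 + p))
(m(-64) + w(-96))/(Y(187) + D) = (60 - 96)/(12*187*(96 - 1*187) - 39276) = -36/(12*187*(96 - 187) - 39276) = -36/(12*187*(-91) - 39276) = -36/(-204204 - 39276) = -36/(-243480) = -36*(-1/243480) = 3/20290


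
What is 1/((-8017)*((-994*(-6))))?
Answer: -1/47813388 ≈ -2.0915e-8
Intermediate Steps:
1/((-8017)*((-994*(-6)))) = -1/8017/5964 = -1/8017*1/5964 = -1/47813388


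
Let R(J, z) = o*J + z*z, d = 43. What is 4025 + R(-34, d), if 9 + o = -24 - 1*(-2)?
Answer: 6928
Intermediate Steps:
o = -31 (o = -9 + (-24 - 1*(-2)) = -9 + (-24 + 2) = -9 - 22 = -31)
R(J, z) = z**2 - 31*J (R(J, z) = -31*J + z*z = -31*J + z**2 = z**2 - 31*J)
4025 + R(-34, d) = 4025 + (43**2 - 31*(-34)) = 4025 + (1849 + 1054) = 4025 + 2903 = 6928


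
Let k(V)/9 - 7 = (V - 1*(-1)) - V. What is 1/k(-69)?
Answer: 1/72 ≈ 0.013889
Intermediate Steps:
k(V) = 72 (k(V) = 63 + 9*((V - 1*(-1)) - V) = 63 + 9*((V + 1) - V) = 63 + 9*((1 + V) - V) = 63 + 9*1 = 63 + 9 = 72)
1/k(-69) = 1/72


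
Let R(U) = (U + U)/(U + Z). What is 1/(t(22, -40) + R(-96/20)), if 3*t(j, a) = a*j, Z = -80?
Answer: -159/46622 ≈ -0.0034104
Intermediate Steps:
t(j, a) = a*j/3 (t(j, a) = (a*j)/3 = a*j/3)
R(U) = 2*U/(-80 + U) (R(U) = (U + U)/(U - 80) = (2*U)/(-80 + U) = 2*U/(-80 + U))
1/(t(22, -40) + R(-96/20)) = 1/((1/3)*(-40)*22 + 2*(-96/20)/(-80 - 96/20)) = 1/(-880/3 + 2*(-96*1/20)/(-80 - 96*1/20)) = 1/(-880/3 + 2*(-24/5)/(-80 - 24/5)) = 1/(-880/3 + 2*(-24/5)/(-424/5)) = 1/(-880/3 + 2*(-24/5)*(-5/424)) = 1/(-880/3 + 6/53) = 1/(-46622/159) = -159/46622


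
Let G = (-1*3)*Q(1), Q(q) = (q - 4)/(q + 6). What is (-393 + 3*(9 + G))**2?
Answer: 6426225/49 ≈ 1.3115e+5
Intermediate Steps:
Q(q) = (-4 + q)/(6 + q)
G = 9/7 (G = (-1*3)*((-4 + 1)/(6 + 1)) = -3*(-3)/7 = -3*(-3/7) = 9/7 ≈ 1.2857)
(-393 + 3*(9 + G))**2 = (-393 + 3*(9 + 9/7))**2 = (-393 + 3*(72/7))**2 = (-393 + 216/7)**2 = (-2535/7)**2 = 6426225/49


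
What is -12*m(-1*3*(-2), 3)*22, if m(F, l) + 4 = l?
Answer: 264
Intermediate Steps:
m(F, l) = -4 + l
-12*m(-1*3*(-2), 3)*22 = -12*(-4 + 3)*22 = -12*(-1)*22 = 12*22 = 264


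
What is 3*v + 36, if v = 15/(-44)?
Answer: 1539/44 ≈ 34.977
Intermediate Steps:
v = -15/44 (v = 15*(-1/44) = -15/44 ≈ -0.34091)
3*v + 36 = 3*(-15/44) + 36 = -45/44 + 36 = 1539/44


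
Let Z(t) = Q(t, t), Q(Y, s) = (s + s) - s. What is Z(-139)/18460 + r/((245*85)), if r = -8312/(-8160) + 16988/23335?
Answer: -4113679/552474075 ≈ -0.0074459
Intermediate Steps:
Q(Y, s) = s (Q(Y, s) = 2*s - s = s)
r = 1662913/952068 (r = -8312*(-1/8160) + 16988*(1/23335) = 1039/1020 + 16988/23335 = 1662913/952068 ≈ 1.7466)
Z(t) = t
Z(-139)/18460 + r/((245*85)) = -139/18460 + 1662913/(952068*((245*85))) = -139*1/18460 + (1662913/952068)/20825 = -139/18460 + (1662913/952068)*(1/20825) = -139/18460 + 33937/404628900 = -4113679/552474075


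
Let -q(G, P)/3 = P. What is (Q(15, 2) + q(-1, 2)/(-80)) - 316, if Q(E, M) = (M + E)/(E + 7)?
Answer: -138667/440 ≈ -315.15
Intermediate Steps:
Q(E, M) = (E + M)/(7 + E)
q(G, P) = -3*P
(Q(15, 2) + q(-1, 2)/(-80)) - 316 = ((15 + 2)/(7 + 15) - 3*2/(-80)) - 316 = (17/22 - 6*(-1/80)) - 316 = ((1/22)*17 + 3/40) - 316 = (17/22 + 3/40) - 316 = 373/440 - 316 = -138667/440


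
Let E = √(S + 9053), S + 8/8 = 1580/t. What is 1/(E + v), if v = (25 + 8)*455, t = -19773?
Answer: 42413085/636806902187 - 312*√36356047/4457648315309 ≈ 6.6181e-5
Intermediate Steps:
S = -21353/19773 (S = -1 + 1580/(-19773) = -1 + 1580*(-1/19773) = -1 - 1580/19773 = -21353/19773 ≈ -1.0799)
v = 15015 (v = 33*455 = 15015)
E = 8*√36356047/507 (E = √(-21353/19773 + 9053) = √(178983616/19773) = 8*√36356047/507 ≈ 95.142)
1/(E + v) = 1/(8*√36356047/507 + 15015) = 1/(15015 + 8*√36356047/507)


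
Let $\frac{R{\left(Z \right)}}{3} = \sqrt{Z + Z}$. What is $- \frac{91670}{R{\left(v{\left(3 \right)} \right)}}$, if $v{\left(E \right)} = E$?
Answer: $- \frac{45835 \sqrt{6}}{9} \approx -12475.0$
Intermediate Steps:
$R{\left(Z \right)} = 3 \sqrt{2} \sqrt{Z}$ ($R{\left(Z \right)} = 3 \sqrt{Z + Z} = 3 \sqrt{2 Z} = 3 \sqrt{2} \sqrt{Z}$)
$- \frac{91670}{R{\left(v{\left(3 \right)} \right)}} = - \frac{91670}{3 \sqrt{2} \sqrt{3}} = - \frac{91670}{3 \sqrt{6}} = - 91670 \frac{\sqrt{6}}{18} = - \frac{45835 \sqrt{6}}{9}$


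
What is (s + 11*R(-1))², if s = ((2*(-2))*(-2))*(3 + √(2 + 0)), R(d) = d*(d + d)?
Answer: 2244 + 736*√2 ≈ 3284.9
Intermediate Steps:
R(d) = 2*d² (R(d) = d*(2*d) = 2*d²)
s = 24 + 8*√2 (s = (-4*(-2))*(3 + √2) = 8*(3 + √2) = 24 + 8*√2 ≈ 35.314)
(s + 11*R(-1))² = ((24 + 8*√2) + 11*(2*(-1)²))² = ((24 + 8*√2) + 11*(2*1))² = ((24 + 8*√2) + 11*2)² = ((24 + 8*√2) + 22)² = (46 + 8*√2)²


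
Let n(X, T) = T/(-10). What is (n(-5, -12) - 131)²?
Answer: 421201/25 ≈ 16848.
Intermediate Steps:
n(X, T) = -T/10 (n(X, T) = T*(-⅒) = -T/10)
(n(-5, -12) - 131)² = (-⅒*(-12) - 131)² = (6/5 - 131)² = (-649/5)² = 421201/25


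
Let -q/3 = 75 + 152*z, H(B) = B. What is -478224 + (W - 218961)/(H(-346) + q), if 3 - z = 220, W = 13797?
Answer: -47048360508/98381 ≈ -4.7823e+5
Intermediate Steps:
z = -217 (z = 3 - 1*220 = 3 - 220 = -217)
q = 98727 (q = -3*(75 + 152*(-217)) = -3*(75 - 32984) = -3*(-32909) = 98727)
-478224 + (W - 218961)/(H(-346) + q) = -478224 + (13797 - 218961)/(-346 + 98727) = -478224 - 205164/98381 = -47048360508/98381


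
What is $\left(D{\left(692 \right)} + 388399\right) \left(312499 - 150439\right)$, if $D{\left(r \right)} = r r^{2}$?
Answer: $53765396231220$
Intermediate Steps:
$D{\left(r \right)} = r^{3}$
$\left(D{\left(692 \right)} + 388399\right) \left(312499 - 150439\right) = \left(692^{3} + 388399\right) \left(312499 - 150439\right) = \left(331373888 + 388399\right) 162060 = 331762287 \cdot 162060 = 53765396231220$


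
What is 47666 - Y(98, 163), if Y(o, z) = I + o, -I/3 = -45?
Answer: 47433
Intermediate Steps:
I = 135 (I = -3*(-45) = 135)
Y(o, z) = 135 + o
47666 - Y(98, 163) = 47666 - (135 + 98) = 47666 - 1*233 = 47666 - 233 = 47433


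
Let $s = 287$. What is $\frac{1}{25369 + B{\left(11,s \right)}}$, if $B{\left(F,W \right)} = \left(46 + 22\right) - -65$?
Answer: $\frac{1}{25502} \approx 3.9213 \cdot 10^{-5}$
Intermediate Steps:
$B{\left(F,W \right)} = 133$ ($B{\left(F,W \right)} = 68 + 65 = 133$)
$\frac{1}{25369 + B{\left(11,s \right)}} = \frac{1}{25369 + 133} = \frac{1}{25502}$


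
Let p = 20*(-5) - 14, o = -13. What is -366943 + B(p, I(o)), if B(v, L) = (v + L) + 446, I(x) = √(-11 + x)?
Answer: -366611 + 2*I*√6 ≈ -3.6661e+5 + 4.899*I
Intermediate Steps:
p = -114 (p = -100 - 14 = -114)
B(v, L) = 446 + L + v (B(v, L) = (L + v) + 446 = 446 + L + v)
-366943 + B(p, I(o)) = -366943 + (446 + √(-11 - 13) - 114) = -366943 + (446 + √(-24) - 114) = -366943 + (446 + 2*I*√6 - 114) = -366943 + (332 + 2*I*√6) = -366611 + 2*I*√6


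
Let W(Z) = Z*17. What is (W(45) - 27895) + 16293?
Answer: -10837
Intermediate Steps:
W(Z) = 17*Z
(W(45) - 27895) + 16293 = (17*45 - 27895) + 16293 = (765 - 27895) + 16293 = -27130 + 16293 = -10837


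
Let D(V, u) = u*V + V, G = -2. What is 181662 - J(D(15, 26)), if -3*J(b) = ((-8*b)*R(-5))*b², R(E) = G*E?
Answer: -1771288338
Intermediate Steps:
D(V, u) = V + V*u (D(V, u) = V*u + V = V + V*u)
R(E) = -2*E
J(b) = 80*b³/3 (J(b) = -(-8*b)*(-2*(-5))*b²/3 = --8*b*10*b²/3 = -(-80*b)*b²/3 = -(-80)*b³/3 = 80*b³/3)
181662 - J(D(15, 26)) = 181662 - 80*(15*(1 + 26))³/3 = 181662 - 80*(15*27)³/3 = 181662 - 80*405³/3 = 181662 - 80*66430125/3 = 181662 - 1*1771470000 = 181662 - 1771470000 = -1771288338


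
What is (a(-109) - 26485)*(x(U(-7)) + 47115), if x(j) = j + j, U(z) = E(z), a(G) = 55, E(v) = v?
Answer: -1244879430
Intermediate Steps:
U(z) = z
x(j) = 2*j
(a(-109) - 26485)*(x(U(-7)) + 47115) = (55 - 26485)*(2*(-7) + 47115) = -26430*(-14 + 47115) = -26430*47101 = -1244879430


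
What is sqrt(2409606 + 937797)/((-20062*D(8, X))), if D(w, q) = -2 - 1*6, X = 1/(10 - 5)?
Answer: sqrt(3347403)/160496 ≈ 0.011400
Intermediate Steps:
X = 1/5 ≈ 0.20000
D(w, q) = -8 (D(w, q) = -2 - 6 = -8)
sqrt(2409606 + 937797)/((-20062*D(8, X))) = sqrt(2409606 + 937797)/((-20062*(-8))) = sqrt(3347403)/160496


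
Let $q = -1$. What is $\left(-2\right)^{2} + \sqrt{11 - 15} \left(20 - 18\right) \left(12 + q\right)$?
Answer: $4 + 44 i \approx 4.0 + 44.0 i$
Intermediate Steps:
$\left(-2\right)^{2} + \sqrt{11 - 15} \left(20 - 18\right) \left(12 + q\right) = \left(-2\right)^{2} + \sqrt{11 - 15} \left(20 - 18\right) \left(12 - 1\right) = 4 + \sqrt{-4} \cdot 2 \cdot 11 = 4 + 2 i 22 = 4 + 44 i$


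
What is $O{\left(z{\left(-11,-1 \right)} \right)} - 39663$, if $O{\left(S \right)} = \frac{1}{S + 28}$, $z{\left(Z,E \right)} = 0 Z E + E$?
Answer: $- \frac{1070900}{27} \approx -39663.0$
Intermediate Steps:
$z{\left(Z,E \right)} = E$ ($z{\left(Z,E \right)} = 0 E + E = 0 + E = E$)
$O{\left(S \right)} = \frac{1}{28 + S}$
$O{\left(z{\left(-11,-1 \right)} \right)} - 39663 = \frac{1}{28 - 1} - 39663 = \frac{1}{27} - 39663 = - \frac{1070900}{27}$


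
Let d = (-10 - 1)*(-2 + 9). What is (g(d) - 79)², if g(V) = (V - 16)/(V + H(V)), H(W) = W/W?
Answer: 34939921/5776 ≈ 6049.2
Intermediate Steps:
d = -77 (d = -11*7 = -77)
H(W) = 1
g(V) = (-16 + V)/(1 + V) (g(V) = (V - 16)/(V + 1) = (-16 + V)/(1 + V))
(g(d) - 79)² = ((-16 - 77)/(1 - 77) - 79)² = (-93/(-76) - 79)² = (-1/76*(-93) - 79)² = (93/76 - 79)² = (-5911/76)² = 34939921/5776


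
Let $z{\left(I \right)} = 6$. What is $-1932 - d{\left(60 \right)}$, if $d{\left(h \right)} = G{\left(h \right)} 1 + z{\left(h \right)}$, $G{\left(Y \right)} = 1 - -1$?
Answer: $-1940$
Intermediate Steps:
$G{\left(Y \right)} = 2$ ($G{\left(Y \right)} = 1 + 1 = 2$)
$d{\left(h \right)} = 8$ ($d{\left(h \right)} = 2 \cdot 1 + 6 = 2 + 6 = 8$)
$-1932 - d{\left(60 \right)} = -1932 - 8 = -1940$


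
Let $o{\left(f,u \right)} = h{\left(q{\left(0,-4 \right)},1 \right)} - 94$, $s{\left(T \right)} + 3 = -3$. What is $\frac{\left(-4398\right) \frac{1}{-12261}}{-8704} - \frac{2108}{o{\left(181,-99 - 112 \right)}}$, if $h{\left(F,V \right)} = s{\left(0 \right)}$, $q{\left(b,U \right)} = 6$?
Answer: $\frac{9373532523}{444665600} \approx 21.08$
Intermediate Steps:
$s{\left(T \right)} = -6$ ($s{\left(T \right)} = -3 - 3 = -6$)
$h{\left(F,V \right)} = -6$
$o{\left(f,u \right)} = -100$ ($o{\left(f,u \right)} = -6 - 94 = -100$)
$\frac{\left(-4398\right) \frac{1}{-12261}}{-8704} - \frac{2108}{o{\left(181,-99 - 112 \right)}} = \frac{\left(-4398\right) \frac{1}{-12261}}{-8704} - \frac{2108}{-100} = \left(-4398\right) \left(- \frac{1}{12261}\right) \left(- \frac{1}{8704}\right) - - \frac{527}{25} = \frac{1466}{4087} \left(- \frac{1}{8704}\right) + \frac{527}{25} = - \frac{733}{17786624} + \frac{527}{25} = \frac{9373532523}{444665600}$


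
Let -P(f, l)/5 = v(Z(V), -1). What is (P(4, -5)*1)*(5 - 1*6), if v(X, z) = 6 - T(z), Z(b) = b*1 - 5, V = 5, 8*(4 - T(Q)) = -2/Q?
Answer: 45/4 ≈ 11.250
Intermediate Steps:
T(Q) = 4 + 1/(4*Q) (T(Q) = 4 - (-1)/(4*Q) = 4 + 1/(4*Q))
Z(b) = -5 + b (Z(b) = b - 5 = -5 + b)
v(X, z) = 2 - 1/(4*z) (v(X, z) = 6 - (4 + 1/(4*z)) = 6 + (-4 - 1/(4*z)) = 2 - 1/(4*z))
P(f, l) = -45/4 (P(f, l) = -5*(2 - ¼/(-1)) = -5*(2 - ¼*(-1)) = -5*(2 + ¼) = -5*9/4 = -45/4)
(P(4, -5)*1)*(5 - 1*6) = (-45/4*1)*(5 - 1*6) = -45*(5 - 6)/4 = -45/4*(-1) = 45/4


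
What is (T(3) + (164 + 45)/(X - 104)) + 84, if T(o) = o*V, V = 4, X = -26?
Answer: 12271/130 ≈ 94.392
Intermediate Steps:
T(o) = 4*o (T(o) = o*4 = 4*o)
(T(3) + (164 + 45)/(X - 104)) + 84 = (4*3 + (164 + 45)/(-26 - 104)) + 84 = (12 + 209/(-130)) + 84 = (12 + 209*(-1/130)) + 84 = (12 - 209/130) + 84 = 1351/130 + 84 = 12271/130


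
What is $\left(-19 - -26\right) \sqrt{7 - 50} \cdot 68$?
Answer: $476 i \sqrt{43} \approx 3121.3 i$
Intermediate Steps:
$\left(-19 - -26\right) \sqrt{7 - 50} \cdot 68 = \left(-19 + 26\right) \sqrt{-43} \cdot 68 = 7 i \sqrt{43} \cdot 68 = 476 i \sqrt{43}$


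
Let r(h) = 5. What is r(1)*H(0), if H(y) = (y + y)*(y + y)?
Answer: 0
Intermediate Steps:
H(y) = 4*y² (H(y) = (2*y)*(2*y) = 4*y²)
r(1)*H(0) = 5*(4*0²) = 5*(4*0) = 5*0 = 0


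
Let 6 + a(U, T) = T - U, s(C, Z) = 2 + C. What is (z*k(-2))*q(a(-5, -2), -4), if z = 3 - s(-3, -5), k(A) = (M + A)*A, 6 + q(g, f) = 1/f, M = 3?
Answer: 50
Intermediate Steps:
a(U, T) = -6 + T - U (a(U, T) = -6 + (T - U) = -6 + T - U)
q(g, f) = -6 + 1/f
k(A) = A*(3 + A) (k(A) = (3 + A)*A = A*(3 + A))
z = 4 (z = 3 - (2 - 3) = 3 - 1*(-1) = 3 + 1 = 4)
(z*k(-2))*q(a(-5, -2), -4) = (4*(-2*(3 - 2)))*(-6 + 1/(-4)) = (4*(-2*1))*(-6 - ¼) = (4*(-2))*(-25/4) = -8*(-25/4) = 50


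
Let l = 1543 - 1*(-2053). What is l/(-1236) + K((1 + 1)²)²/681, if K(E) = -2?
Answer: -67887/23381 ≈ -2.9035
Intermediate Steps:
l = 3596 (l = 1543 + 2053 = 3596)
l/(-1236) + K((1 + 1)²)²/681 = 3596/(-1236) + (-2)²/681 = 3596*(-1/1236) + 4*(1/681) = -899/309 + 4/681 = -67887/23381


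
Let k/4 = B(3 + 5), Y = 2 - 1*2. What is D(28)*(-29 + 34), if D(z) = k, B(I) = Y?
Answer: 0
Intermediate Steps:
Y = 0 (Y = 2 - 2 = 0)
B(I) = 0
k = 0 (k = 4*0 = 0)
D(z) = 0
D(28)*(-29 + 34) = 0*(-29 + 34) = 0*5 = 0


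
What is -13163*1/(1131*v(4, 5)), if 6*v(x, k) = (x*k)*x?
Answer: -13163/15080 ≈ -0.87288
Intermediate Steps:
v(x, k) = k*x²/6 (v(x, k) = ((x*k)*x)/6 = ((k*x)*x)/6 = (k*x²)/6 = k*x²/6)
-13163*1/(1131*v(4, 5)) = -13163/(((-1*(-29))*((⅙)*5*4²))*39) = -13163/((29*((⅙)*5*16))*39) = -13163/((29*(40/3))*39) = -13163/((1160/3)*39) = -13163/15080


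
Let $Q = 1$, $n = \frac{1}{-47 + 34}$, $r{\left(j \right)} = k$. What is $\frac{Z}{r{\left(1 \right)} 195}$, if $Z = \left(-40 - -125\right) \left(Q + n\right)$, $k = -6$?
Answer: $- \frac{34}{507} \approx -0.067061$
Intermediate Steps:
$r{\left(j \right)} = -6$
$n = - \frac{1}{13}$ ($n = \frac{1}{-13} = - \frac{1}{13} \approx -0.076923$)
$Z = \frac{1020}{13}$ ($Z = \left(-40 - -125\right) \left(1 - \frac{1}{13}\right) = \left(-40 + 125\right) \frac{12}{13} = 85 \cdot \frac{12}{13} = \frac{1020}{13} \approx 78.462$)
$\frac{Z}{r{\left(1 \right)} 195} = \frac{1020}{13 \left(\left(-6\right) 195\right)} = \frac{1020}{13 \left(-1170\right)} = \frac{1020}{13} \left(- \frac{1}{1170}\right) = - \frac{34}{507}$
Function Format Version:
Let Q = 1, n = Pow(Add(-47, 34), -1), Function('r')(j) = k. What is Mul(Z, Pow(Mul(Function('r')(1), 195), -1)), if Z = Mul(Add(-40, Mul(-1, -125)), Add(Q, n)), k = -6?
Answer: Rational(-34, 507) ≈ -0.067061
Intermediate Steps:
Function('r')(j) = -6
n = Rational(-1, 13) (n = Pow(-13, -1) = Rational(-1, 13) ≈ -0.076923)
Z = Rational(1020, 13) (Z = Mul(Add(-40, Mul(-1, -125)), Add(1, Rational(-1, 13))) = Mul(Add(-40, 125), Rational(12, 13)) = Mul(85, Rational(12, 13)) = Rational(1020, 13) ≈ 78.462)
Mul(Z, Pow(Mul(Function('r')(1), 195), -1)) = Mul(Rational(1020, 13), Pow(Mul(-6, 195), -1)) = Mul(Rational(1020, 13), Pow(-1170, -1)) = Mul(Rational(1020, 13), Rational(-1, 1170)) = Rational(-34, 507)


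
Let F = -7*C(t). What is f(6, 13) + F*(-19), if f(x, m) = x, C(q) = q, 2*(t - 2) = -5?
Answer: -121/2 ≈ -60.500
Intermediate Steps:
t = -½ (t = 2 + (½)*(-5) = 2 - 5/2 = -½ ≈ -0.50000)
F = 7/2 (F = -7*(-½) = 7/2 ≈ 3.5000)
f(6, 13) + F*(-19) = 6 + (7/2)*(-19) = 6 - 133/2 = -121/2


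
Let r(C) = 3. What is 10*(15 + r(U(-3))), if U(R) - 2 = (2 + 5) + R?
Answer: 180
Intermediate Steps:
U(R) = 9 + R (U(R) = 2 + ((2 + 5) + R) = 2 + (7 + R) = 9 + R)
10*(15 + r(U(-3))) = 10*(15 + 3) = 10*18 = 180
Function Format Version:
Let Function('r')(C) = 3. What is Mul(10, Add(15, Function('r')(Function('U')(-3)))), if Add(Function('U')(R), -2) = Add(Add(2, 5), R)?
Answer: 180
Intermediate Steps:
Function('U')(R) = Add(9, R) (Function('U')(R) = Add(2, Add(Add(2, 5), R)) = Add(2, Add(7, R)) = Add(9, R))
Mul(10, Add(15, Function('r')(Function('U')(-3)))) = Mul(10, Add(15, 3)) = Mul(10, 18) = 180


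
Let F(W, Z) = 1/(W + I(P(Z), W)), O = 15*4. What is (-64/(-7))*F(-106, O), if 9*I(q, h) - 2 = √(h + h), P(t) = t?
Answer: -2176/25181 - 32*I*√53/176267 ≈ -0.086414 - 0.0013217*I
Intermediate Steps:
I(q, h) = 2/9 + √2*√h/9 (I(q, h) = 2/9 + √(h + h)/9 = 2/9 + √(2*h)/9 = 2/9 + (√2*√h)/9 = 2/9 + √2*√h/9)
O = 60
F(W, Z) = 1/(2/9 + W + √2*√W/9) (F(W, Z) = 1/(W + (2/9 + √2*√W/9)) = 1/(2/9 + W + √2*√W/9))
(-64/(-7))*F(-106, O) = (-64/(-7))*(9/(2 + 9*(-106) + √2*√(-106))) = (-64*(-⅐))*(9/(2 - 954 + √2*(I*√106))) = 64*(9/(2 - 954 + 2*I*√53))/7 = 64*(9/(-952 + 2*I*√53))/7 = 576/(7*(-952 + 2*I*√53))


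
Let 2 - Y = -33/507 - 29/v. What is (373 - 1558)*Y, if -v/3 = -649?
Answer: -270339580/109681 ≈ -2464.8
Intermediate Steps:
v = 1947 (v = -3*(-649) = 1947)
Y = 684404/329043 (Y = 2 - (-33/507 - 29/1947) = 2 - (-33*1/507 - 29*1/1947) = 2 - (-11/169 - 29/1947) = 2 - 1*(-26318/329043) = 2 + 26318/329043 = 684404/329043 ≈ 2.0800)
(373 - 1558)*Y = (373 - 1558)*(684404/329043) = -1185*684404/329043 = -270339580/109681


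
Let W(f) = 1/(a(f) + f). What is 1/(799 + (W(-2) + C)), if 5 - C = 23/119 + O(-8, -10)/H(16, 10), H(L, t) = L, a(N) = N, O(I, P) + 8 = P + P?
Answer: 238/191663 ≈ 0.0012418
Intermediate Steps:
O(I, P) = -8 + 2*P (O(I, P) = -8 + (P + P) = -8 + 2*P)
C = 3121/476 (C = 5 - (23/119 + (-8 + 2*(-10))/16) = 5 - (23*(1/119) + (-8 - 20)*(1/16)) = 5 - (23/119 - 28*1/16) = 5 - (23/119 - 7/4) = 5 - 1*(-741/476) = 5 + 741/476 = 3121/476 ≈ 6.5567)
W(f) = 1/(2*f) (W(f) = 1/(f + f) = 1/(2*f))
1/(799 + (W(-2) + C)) = 1/(799 + ((1/2)/(-2) + 3121/476)) = 1/(799 + ((1/2)*(-1/2) + 3121/476)) = 1/(799 + (-1/4 + 3121/476)) = 1/(799 + 1501/238) = 1/(191663/238) = 238/191663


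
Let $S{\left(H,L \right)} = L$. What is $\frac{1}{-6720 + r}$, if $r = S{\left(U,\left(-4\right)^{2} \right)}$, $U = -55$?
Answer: $- \frac{1}{6704} \approx -0.00014916$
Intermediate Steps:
$r = 16$ ($r = \left(-4\right)^{2} = 16$)
$\frac{1}{-6720 + r} = \frac{1}{-6720 + 16} = \frac{1}{-6704} = - \frac{1}{6704}$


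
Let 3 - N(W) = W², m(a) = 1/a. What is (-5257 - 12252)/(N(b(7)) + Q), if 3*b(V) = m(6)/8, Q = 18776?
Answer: -363066624/389401343 ≈ -0.93237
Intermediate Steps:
m(a) = 1/a
b(V) = 1/144 (b(V) = (1/(6*8))/3 = ((⅙)*(⅛))/3 = (⅓)*(1/48) = 1/144)
N(W) = 3 - W²
(-5257 - 12252)/(N(b(7)) + Q) = (-5257 - 12252)/((3 - (1/144)²) + 18776) = -17509/((3 - 1*1/20736) + 18776) = -17509/((3 - 1/20736) + 18776) = -17509/(62207/20736 + 18776) = -17509/389401343/20736 = -17509*20736/389401343 = -363066624/389401343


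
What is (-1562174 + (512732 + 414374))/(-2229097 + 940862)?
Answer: 635068/1288235 ≈ 0.49298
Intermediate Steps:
(-1562174 + (512732 + 414374))/(-2229097 + 940862) = (-1562174 + 927106)/(-1288235) = -635068*(-1/1288235) = 635068/1288235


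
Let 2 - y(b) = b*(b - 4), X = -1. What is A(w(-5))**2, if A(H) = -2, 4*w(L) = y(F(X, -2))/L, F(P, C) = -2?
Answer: 4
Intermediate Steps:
y(b) = 2 - b*(-4 + b) (y(b) = 2 - b*(b - 4) = 2 - b*(-4 + b))
w(L) = -5/(2*L) (w(L) = ((2 - 1*(-2)**2 + 4*(-2))/L)/4 = ((2 - 1*4 - 8)/L)/4 = ((2 - 4 - 8)/L)/4 = (-10/L)/4 = -5/(2*L))
A(w(-5))**2 = (-2)**2 = 4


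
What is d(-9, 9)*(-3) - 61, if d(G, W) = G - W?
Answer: -7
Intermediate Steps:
d(-9, 9)*(-3) - 61 = (-9 - 1*9)*(-3) - 61 = (-9 - 9)*(-3) - 61 = -18*(-3) - 61 = 54 - 61 = -7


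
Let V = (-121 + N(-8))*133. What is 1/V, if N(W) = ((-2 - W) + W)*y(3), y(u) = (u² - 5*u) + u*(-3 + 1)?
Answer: -1/12901 ≈ -7.7513e-5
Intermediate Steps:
y(u) = u² - 7*u (y(u) = (u² - 5*u) + u*(-2) = (u² - 5*u) - 2*u = u² - 7*u)
N(W) = 24 (N(W) = ((-2 - W) + W)*(3*(-7 + 3)) = -6*(-4) = -2*(-12) = 24)
V = -12901 (V = (-121 + 24)*133 = -97*133 = -12901)
1/V = 1/(-12901) = -1/12901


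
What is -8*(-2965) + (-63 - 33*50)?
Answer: 22007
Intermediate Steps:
-8*(-2965) + (-63 - 33*50) = 23720 + (-63 - 1650) = 23720 - 1713 = 22007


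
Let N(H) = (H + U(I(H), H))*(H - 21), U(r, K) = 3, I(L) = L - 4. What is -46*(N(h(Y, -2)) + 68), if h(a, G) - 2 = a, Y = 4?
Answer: 3082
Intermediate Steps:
I(L) = -4 + L
h(a, G) = 2 + a
N(H) = (-21 + H)*(3 + H) (N(H) = (H + 3)*(H - 21) = (3 + H)*(-21 + H) = (-21 + H)*(3 + H))
-46*(N(h(Y, -2)) + 68) = -46*((-63 + (2 + 4)² - 18*(2 + 4)) + 68) = -46*((-63 + 6² - 18*6) + 68) = -46*((-63 + 36 - 108) + 68) = -46*(-135 + 68) = -46*(-67) = 3082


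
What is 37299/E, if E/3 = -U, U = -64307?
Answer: 12433/64307 ≈ 0.19334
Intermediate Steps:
E = 192921 (E = 3*(-1*(-64307)) = 3*64307 = 192921)
37299/E = 37299/192921 = 37299*(1/192921) = 12433/64307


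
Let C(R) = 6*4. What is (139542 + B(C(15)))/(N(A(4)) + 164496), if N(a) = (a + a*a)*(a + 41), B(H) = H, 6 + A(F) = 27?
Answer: 23261/32190 ≈ 0.72262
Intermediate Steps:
C(R) = 24
A(F) = 21 (A(F) = -6 + 27 = 21)
N(a) = (41 + a)*(a + a²) (N(a) = (a + a²)*(41 + a) = (41 + a)*(a + a²))
(139542 + B(C(15)))/(N(A(4)) + 164496) = (139542 + 24)/(21*(41 + 21² + 42*21) + 164496) = 139566/(21*(41 + 441 + 882) + 164496) = 139566/(21*1364 + 164496) = 139566/(28644 + 164496) = 139566/193140 = 139566*(1/193140) = 23261/32190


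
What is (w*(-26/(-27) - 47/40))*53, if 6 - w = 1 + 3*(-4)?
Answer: -206329/1080 ≈ -191.05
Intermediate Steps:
w = 17 (w = 6 - (1 + 3*(-4)) = 6 - (1 - 12) = 6 - 1*(-11) = 6 + 11 = 17)
(w*(-26/(-27) - 47/40))*53 = (17*(-26/(-27) - 47/40))*53 = (17*(-26*(-1/27) - 47*1/40))*53 = (17*(26/27 - 47/40))*53 = (17*(-229/1080))*53 = -3893/1080*53 = -206329/1080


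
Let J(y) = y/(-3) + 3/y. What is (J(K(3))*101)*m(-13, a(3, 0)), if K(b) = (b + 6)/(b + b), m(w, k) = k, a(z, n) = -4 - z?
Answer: -2121/2 ≈ -1060.5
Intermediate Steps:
K(b) = (6 + b)/(2*b) (K(b) = (6 + b)/((2*b)) = (6 + b)*(1/(2*b)) = (6 + b)/(2*b))
J(y) = 3/y - y/3 (J(y) = y*(-1/3) + 3/y = -y/3 + 3/y = 3/y - y/3)
(J(K(3))*101)*m(-13, a(3, 0)) = ((3/(((1/2)*(6 + 3)/3)) - (6 + 3)/(6*3))*101)*(-4 - 1*3) = ((3/(((1/2)*(1/3)*9)) - 9/(6*3))*101)*(-4 - 3) = ((3/(3/2) - 1/3*3/2)*101)*(-7) = ((3*(2/3) - 1/2)*101)*(-7) = ((2 - 1/2)*101)*(-7) = ((3/2)*101)*(-7) = (303/2)*(-7) = -2121/2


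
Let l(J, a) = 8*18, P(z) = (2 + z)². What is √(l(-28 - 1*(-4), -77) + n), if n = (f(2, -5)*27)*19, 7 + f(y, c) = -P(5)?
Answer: 6*I*√794 ≈ 169.07*I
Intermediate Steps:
f(y, c) = -56 (f(y, c) = -7 - (2 + 5)² = -7 - 1*7² = -7 - 1*49 = -7 - 49 = -56)
l(J, a) = 144
n = -28728 (n = -56*27*19 = -1512*19 = -28728)
√(l(-28 - 1*(-4), -77) + n) = √(144 - 28728) = √(-28584) = 6*I*√794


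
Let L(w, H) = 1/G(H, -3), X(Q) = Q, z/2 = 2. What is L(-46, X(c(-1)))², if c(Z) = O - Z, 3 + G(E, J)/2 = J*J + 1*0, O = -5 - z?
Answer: 1/144 ≈ 0.0069444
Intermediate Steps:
z = 4 (z = 2*2 = 4)
O = -9 (O = -5 - 1*4 = -5 - 4 = -9)
G(E, J) = -6 + 2*J² (G(E, J) = -6 + 2*(J*J + 1*0) = -6 + 2*(J² + 0) = -6 + 2*J²)
c(Z) = -9 - Z
L(w, H) = 1/12 (L(w, H) = 1/(-6 + 2*(-3)²) = 1/(-6 + 2*9) = 1/(-6 + 18) = 1/12)
L(-46, X(c(-1)))² = (1/12)² = 1/144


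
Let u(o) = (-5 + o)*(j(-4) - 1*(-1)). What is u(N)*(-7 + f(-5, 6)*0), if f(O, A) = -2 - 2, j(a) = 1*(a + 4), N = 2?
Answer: 21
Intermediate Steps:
j(a) = 4 + a (j(a) = 1*(4 + a) = 4 + a)
f(O, A) = -4
u(o) = -5 + o (u(o) = (-5 + o)*((4 - 4) - 1*(-1)) = (-5 + o)*(0 + 1) = (-5 + o)*1 = -5 + o)
u(N)*(-7 + f(-5, 6)*0) = (-5 + 2)*(-7 - 4*0) = -3*(-7 + 0) = -3*(-7) = 21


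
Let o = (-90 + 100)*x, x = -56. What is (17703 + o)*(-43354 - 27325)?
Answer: -1211650097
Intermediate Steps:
o = -560 (o = (-90 + 100)*(-56) = 10*(-56) = -560)
(17703 + o)*(-43354 - 27325) = (17703 - 560)*(-43354 - 27325) = 17143*(-70679) = -1211650097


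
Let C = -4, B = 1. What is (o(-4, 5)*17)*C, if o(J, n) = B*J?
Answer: 272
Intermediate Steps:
o(J, n) = J (o(J, n) = 1*J = J)
(o(-4, 5)*17)*C = -4*17*(-4) = -68*(-4) = 272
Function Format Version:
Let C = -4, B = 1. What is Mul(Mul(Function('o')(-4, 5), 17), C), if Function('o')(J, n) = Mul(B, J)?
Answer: 272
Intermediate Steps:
Function('o')(J, n) = J (Function('o')(J, n) = Mul(1, J) = J)
Mul(Mul(Function('o')(-4, 5), 17), C) = Mul(Mul(-4, 17), -4) = Mul(-68, -4) = 272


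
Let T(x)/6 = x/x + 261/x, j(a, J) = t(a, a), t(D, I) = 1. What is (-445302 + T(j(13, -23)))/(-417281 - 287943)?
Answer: 221865/352612 ≈ 0.62920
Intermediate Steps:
j(a, J) = 1
T(x) = 6 + 1566/x (T(x) = 6*(x/x + 261/x) = 6*(1 + 261/x) = 6 + 1566/x)
(-445302 + T(j(13, -23)))/(-417281 - 287943) = (-445302 + (6 + 1566/1))/(-417281 - 287943) = (-445302 + (6 + 1566*1))/(-705224) = (-445302 + (6 + 1566))*(-1/705224) = (-445302 + 1572)*(-1/705224) = -443730*(-1/705224) = 221865/352612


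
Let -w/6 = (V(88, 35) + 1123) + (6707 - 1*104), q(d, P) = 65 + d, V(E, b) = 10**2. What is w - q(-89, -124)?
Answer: -46932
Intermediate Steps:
V(E, b) = 100
w = -46956 (w = -6*((100 + 1123) + (6707 - 1*104)) = -6*(1223 + (6707 - 104)) = -6*(1223 + 6603) = -6*7826 = -46956)
w - q(-89, -124) = -46956 - (65 - 89) = -46956 - 1*(-24) = -46956 + 24 = -46932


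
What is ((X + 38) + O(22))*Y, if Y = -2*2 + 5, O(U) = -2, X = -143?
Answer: -107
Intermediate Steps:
Y = 1 (Y = -4 + 5 = 1)
((X + 38) + O(22))*Y = ((-143 + 38) - 2)*1 = (-105 - 2)*1 = -107*1 = -107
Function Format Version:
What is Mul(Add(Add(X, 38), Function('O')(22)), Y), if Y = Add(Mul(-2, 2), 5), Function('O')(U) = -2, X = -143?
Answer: -107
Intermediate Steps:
Y = 1 (Y = Add(-4, 5) = 1)
Mul(Add(Add(X, 38), Function('O')(22)), Y) = Mul(Add(Add(-143, 38), -2), 1) = Mul(Add(-105, -2), 1) = Mul(-107, 1) = -107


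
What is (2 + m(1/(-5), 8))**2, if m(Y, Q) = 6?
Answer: 64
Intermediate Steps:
(2 + m(1/(-5), 8))**2 = (2 + 6)**2 = 8**2 = 64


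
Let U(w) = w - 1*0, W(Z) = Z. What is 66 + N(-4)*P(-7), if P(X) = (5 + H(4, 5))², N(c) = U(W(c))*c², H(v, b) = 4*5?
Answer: -39934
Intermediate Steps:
H(v, b) = 20
U(w) = w (U(w) = w + 0 = w)
N(c) = c³ (N(c) = c*c² = c³)
P(X) = 625 (P(X) = (5 + 20)² = 25² = 625)
66 + N(-4)*P(-7) = 66 + (-4)³*625 = 66 - 64*625 = 66 - 40000 = -39934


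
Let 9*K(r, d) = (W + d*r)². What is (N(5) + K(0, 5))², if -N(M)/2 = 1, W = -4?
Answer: 4/81 ≈ 0.049383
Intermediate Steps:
N(M) = -2 (N(M) = -2*1 = -2)
K(r, d) = (-4 + d*r)²/9
(N(5) + K(0, 5))² = (-2 + (-4 + 5*0)²/9)² = (-2 + (-4 + 0)²/9)² = (-2 + (⅑)*(-4)²)² = (-2 + (⅑)*16)² = (-2 + 16/9)² = (-2/9)² = 4/81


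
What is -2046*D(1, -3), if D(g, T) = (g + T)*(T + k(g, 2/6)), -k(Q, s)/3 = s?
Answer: -16368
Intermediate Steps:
k(Q, s) = -3*s
D(g, T) = (-1 + T)*(T + g) (D(g, T) = (g + T)*(T - 6/6) = (T + g)*(T - 6/6) = (T + g)*(T - 3*1/3) = (T + g)*(T - 1) = (T + g)*(-1 + T) = (-1 + T)*(T + g))
-2046*D(1, -3) = -2046*((-3)**2 - 1*(-3) - 1*1 - 3*1) = -2046*(9 + 3 - 1 - 3) = -2046*8 = -16368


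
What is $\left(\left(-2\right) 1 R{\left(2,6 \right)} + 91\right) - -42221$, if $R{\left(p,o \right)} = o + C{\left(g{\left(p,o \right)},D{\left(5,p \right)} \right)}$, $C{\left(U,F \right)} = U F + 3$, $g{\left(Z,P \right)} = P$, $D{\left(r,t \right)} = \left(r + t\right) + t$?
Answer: $42186$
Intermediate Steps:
$D{\left(r,t \right)} = r + 2 t$
$C{\left(U,F \right)} = 3 + F U$ ($C{\left(U,F \right)} = F U + 3 = 3 + F U$)
$R{\left(p,o \right)} = 3 + o + o \left(5 + 2 p\right)$ ($R{\left(p,o \right)} = o + \left(3 + \left(5 + 2 p\right) o\right) = o + \left(3 + o \left(5 + 2 p\right)\right) = 3 + o + o \left(5 + 2 p\right)$)
$\left(\left(-2\right) 1 R{\left(2,6 \right)} + 91\right) - -42221 = \left(\left(-2\right) 1 \left(3 + 6 + 6 \left(5 + 2 \cdot 2\right)\right) + 91\right) - -42221 = \left(- 2 \left(3 + 6 + 6 \left(5 + 4\right)\right) + 91\right) + 42221 = \left(- 2 \left(3 + 6 + 6 \cdot 9\right) + 91\right) + 42221 = \left(- 2 \left(3 + 6 + 54\right) + 91\right) + 42221 = \left(\left(-2\right) 63 + 91\right) + 42221 = \left(-126 + 91\right) + 42221 = -35 + 42221 = 42186$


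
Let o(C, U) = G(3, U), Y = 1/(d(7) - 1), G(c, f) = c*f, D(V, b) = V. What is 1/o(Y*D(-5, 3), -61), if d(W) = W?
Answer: -1/183 ≈ -0.0054645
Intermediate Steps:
Y = ⅙ (Y = 1/(7 - 1) = 1/6 = ⅙ ≈ 0.16667)
o(C, U) = 3*U
1/o(Y*D(-5, 3), -61) = 1/(3*(-61)) = 1/(-183) = -1/183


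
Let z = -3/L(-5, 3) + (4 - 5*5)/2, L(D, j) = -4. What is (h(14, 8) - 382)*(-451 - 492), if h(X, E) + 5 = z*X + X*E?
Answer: 776089/2 ≈ 3.8804e+5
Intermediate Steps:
z = -39/4 (z = -3/(-4) + (4 - 5*5)/2 = -3*(-¼) + (4 - 25)*(½) = ¾ - 21*½ = ¾ - 21/2 = -39/4 ≈ -9.7500)
h(X, E) = -5 - 39*X/4 + E*X (h(X, E) = -5 + (-39*X/4 + X*E) = -5 + (-39*X/4 + E*X) = -5 - 39*X/4 + E*X)
(h(14, 8) - 382)*(-451 - 492) = ((-5 - 39/4*14 + 8*14) - 382)*(-451 - 492) = ((-5 - 273/2 + 112) - 382)*(-943) = (-59/2 - 382)*(-943) = -823/2*(-943) = 776089/2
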